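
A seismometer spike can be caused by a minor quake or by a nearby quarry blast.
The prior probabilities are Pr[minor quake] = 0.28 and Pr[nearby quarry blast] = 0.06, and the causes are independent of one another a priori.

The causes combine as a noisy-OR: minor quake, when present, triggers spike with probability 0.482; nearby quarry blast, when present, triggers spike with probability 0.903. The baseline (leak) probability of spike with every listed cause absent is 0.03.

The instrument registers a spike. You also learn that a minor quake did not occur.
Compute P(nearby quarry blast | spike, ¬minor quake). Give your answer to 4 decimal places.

P(nearby quarry blast | spike, ¬minor quake) ≈ 0.6584

Under noisy-OR, P(spike | causes) = 1 − (1−0.03)·∏(1−qᵢ) over the active causes.
P(spike | ¬minor quake) = 0.03×0.94 + 0.90591×0.06 = 0.028200 + 0.054355 = 0.082555
The nearby quarry blast-present share is 0.90591×0.06 = 0.054355.
So P(nearby quarry blast | spike, ¬minor quake) = 0.054355/0.082555 ≈ 0.6584.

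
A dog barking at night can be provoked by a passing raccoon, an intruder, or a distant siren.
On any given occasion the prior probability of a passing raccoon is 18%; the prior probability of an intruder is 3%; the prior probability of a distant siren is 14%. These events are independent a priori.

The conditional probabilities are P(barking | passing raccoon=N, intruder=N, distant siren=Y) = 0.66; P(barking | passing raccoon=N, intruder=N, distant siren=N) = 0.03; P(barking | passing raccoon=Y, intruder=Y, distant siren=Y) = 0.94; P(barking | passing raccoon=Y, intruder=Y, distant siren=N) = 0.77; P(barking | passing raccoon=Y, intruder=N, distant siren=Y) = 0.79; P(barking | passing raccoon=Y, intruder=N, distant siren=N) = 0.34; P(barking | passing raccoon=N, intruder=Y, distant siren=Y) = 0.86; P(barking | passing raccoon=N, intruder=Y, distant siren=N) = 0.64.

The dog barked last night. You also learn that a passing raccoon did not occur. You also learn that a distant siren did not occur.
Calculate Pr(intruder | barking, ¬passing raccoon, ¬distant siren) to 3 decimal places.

Pr(intruder | barking, ¬passing raccoon, ¬distant siren) ≈ 0.398

Weight on intruder=true, given the evidence: 0.64·0.03 = 0.019200
Denominator P(barking | ¬passing raccoon, ¬distant siren): 0.03·0.97 + 0.64·0.03 = 0.048300
P(intruder | barking, ¬passing raccoon, ¬distant siren) = 0.019200/0.048300 ≈ 0.398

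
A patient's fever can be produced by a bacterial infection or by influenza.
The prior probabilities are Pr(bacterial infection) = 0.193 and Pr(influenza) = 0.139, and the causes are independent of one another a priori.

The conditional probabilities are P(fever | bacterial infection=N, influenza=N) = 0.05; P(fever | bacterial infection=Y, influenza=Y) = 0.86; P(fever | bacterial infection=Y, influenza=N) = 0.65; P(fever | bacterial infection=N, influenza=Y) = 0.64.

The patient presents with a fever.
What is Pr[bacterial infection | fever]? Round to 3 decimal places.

For the numerator, keep only bacterial infection=true terms: 0.108012 + 0.023071 = 0.131083
The normalizing constant is 0.05·0.807·0.861 + 0.64·0.807·0.139 + 0.65·0.193·0.861 + 0.86·0.193·0.139 = 0.237615
Posterior = 0.131083 / 0.237615 ≈ 0.552

Pr[bacterial infection | fever] ≈ 0.552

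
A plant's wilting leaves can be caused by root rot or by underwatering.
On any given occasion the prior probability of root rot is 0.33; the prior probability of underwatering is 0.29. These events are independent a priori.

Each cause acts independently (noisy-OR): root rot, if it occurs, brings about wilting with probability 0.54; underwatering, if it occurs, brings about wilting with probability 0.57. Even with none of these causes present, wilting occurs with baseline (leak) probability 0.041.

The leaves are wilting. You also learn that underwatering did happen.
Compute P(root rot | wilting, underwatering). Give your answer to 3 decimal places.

Under noisy-OR, P(wilting | causes) = 1 − (1−0.041)·∏(1−qᵢ) over the active causes.
Numerator (weight on configurations with root rot): 0.81031×0.33 = 0.267402
The normalizing constant is 0.58763×0.67 + 0.81031×0.33 = 0.661114
P(root rot | wilting, underwatering) = 0.267402/0.661114 ≈ 0.404

P(root rot | wilting, underwatering) ≈ 0.404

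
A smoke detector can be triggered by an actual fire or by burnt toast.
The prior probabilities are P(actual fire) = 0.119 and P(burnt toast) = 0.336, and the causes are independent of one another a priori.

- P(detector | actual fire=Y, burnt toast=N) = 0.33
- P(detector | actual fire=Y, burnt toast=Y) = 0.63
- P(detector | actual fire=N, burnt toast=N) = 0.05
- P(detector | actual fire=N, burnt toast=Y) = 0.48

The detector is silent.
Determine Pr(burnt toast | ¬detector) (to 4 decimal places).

Pr(burnt toast | ¬detector) ≈ 0.2170

Enumerate the 4 (actual fire, burnt toast) configurations and weight by the priors:
  P(¬detector) = 0.95×0.881×0.664 + 0.52×0.881×0.336 + 0.67×0.119×0.664 + 0.37×0.119×0.336
        = 0.555735 + 0.153928 + 0.052941 + 0.014794 = 0.777398
The terms with burnt toast present sum to 0.168722, so
  P(burnt toast | ¬detector) = 0.168722 / 0.777398 ≈ 0.2170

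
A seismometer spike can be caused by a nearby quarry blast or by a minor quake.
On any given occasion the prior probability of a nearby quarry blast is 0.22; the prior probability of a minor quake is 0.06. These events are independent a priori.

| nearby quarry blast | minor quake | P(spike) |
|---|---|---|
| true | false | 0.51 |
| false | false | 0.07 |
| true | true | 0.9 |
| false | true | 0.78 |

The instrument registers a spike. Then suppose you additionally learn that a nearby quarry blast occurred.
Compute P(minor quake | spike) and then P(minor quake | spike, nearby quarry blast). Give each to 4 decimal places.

Sum P(spike|·) weighted by the priors over the 4 (nearby quarry blast, minor quake) configurations:
  P(spike) = 0.07*0.78*0.94 + 0.78*0.78*0.06 + 0.51*0.22*0.94 + 0.9*0.22*0.06
        = 0.051324 + 0.036504 + 0.105468 + 0.011880 = 0.205176
Configurations with minor quake contribute 0.048384, so
  P(minor quake | spike) = 0.048384 / 0.205176 ≈ 0.2358

With the extra evidence:
By total probability over both values of minor quake:
  P(spike | nearby quarry blast) = 0.51·0.94 + 0.9·0.06
        = 0.479400 + 0.054000 = 0.533400
Configurations with minor quake contribute 0.054000, so
  P(minor quake | spike, nearby quarry blast) = 0.054000 / 0.533400 ≈ 0.1012

P(minor quake | spike) ≈ 0.2358; P(minor quake | spike, nearby quarry blast) ≈ 0.1012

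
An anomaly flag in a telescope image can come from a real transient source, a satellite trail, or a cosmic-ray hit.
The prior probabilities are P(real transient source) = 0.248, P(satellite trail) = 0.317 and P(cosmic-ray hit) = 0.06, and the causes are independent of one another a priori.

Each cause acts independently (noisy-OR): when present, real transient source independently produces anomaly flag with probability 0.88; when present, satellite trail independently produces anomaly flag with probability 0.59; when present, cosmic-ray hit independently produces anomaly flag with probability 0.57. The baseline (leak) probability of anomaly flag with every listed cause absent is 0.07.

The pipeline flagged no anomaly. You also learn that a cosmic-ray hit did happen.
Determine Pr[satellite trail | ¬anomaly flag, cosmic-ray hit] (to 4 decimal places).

Under noisy-OR, P(anomaly flag | causes) = 1 − (1−0.07)·∏(1−qᵢ) over the active causes.
Enumerate the 4 (real transient source, satellite trail) configurations and weight by the priors:
  P(¬anomaly flag | cosmic-ray hit) = 0.3999·0.752·0.683 + 0.163959·0.752·0.317 + 0.047988·0.248·0.683 + 0.019675·0.248·0.317
        = 0.205395 + 0.039085 + 0.008128 + 0.001547 = 0.254155
The terms with satellite trail present sum to 0.040632, so
  P(satellite trail | ¬anomaly flag, cosmic-ray hit) = 0.040632 / 0.254155 ≈ 0.1599

Pr[satellite trail | ¬anomaly flag, cosmic-ray hit] ≈ 0.1599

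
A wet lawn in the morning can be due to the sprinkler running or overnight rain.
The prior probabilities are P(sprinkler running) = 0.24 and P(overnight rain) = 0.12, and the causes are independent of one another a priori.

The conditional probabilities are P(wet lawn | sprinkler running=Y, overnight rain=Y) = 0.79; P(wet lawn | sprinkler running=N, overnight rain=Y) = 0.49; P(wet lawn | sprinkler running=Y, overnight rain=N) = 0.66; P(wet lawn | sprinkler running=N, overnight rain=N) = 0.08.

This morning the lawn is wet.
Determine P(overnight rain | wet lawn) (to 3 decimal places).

P(wet lawn) = 0.08·0.76·0.88 + 0.49·0.76·0.12 + 0.66·0.24·0.88 + 0.79·0.24·0.12 = 0.053504 + 0.044688 + 0.139392 + 0.022752 = 0.260336
The overnight rain-present share is 0.044688 + 0.022752 = 0.067440.
So P(overnight rain | wet lawn) = 0.067440/0.260336 ≈ 0.259.

P(overnight rain | wet lawn) ≈ 0.259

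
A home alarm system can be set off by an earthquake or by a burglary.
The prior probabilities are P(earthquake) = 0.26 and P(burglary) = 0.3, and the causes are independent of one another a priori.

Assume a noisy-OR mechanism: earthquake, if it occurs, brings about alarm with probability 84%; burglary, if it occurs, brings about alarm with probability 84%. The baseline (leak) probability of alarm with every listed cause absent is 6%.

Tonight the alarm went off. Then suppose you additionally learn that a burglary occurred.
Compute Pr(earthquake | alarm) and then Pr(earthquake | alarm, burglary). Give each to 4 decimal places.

Pr(earthquake | alarm) ≈ 0.5123; Pr(earthquake | alarm, burglary) ≈ 0.2875

Under noisy-OR, P(alarm | causes) = 1 − (1−0.06)·∏(1−qᵢ) over the active causes.
For the numerator, keep only earthquake=true terms: 0.154627 + 0.076123 = 0.230750
Denominator P(alarm): 0.06*0.74*0.7 + 0.8496*0.74*0.3 + 0.8496*0.26*0.7 + 0.975936*0.26*0.3 = 0.450441
Posterior = 0.230750 / 0.450441 ≈ 0.5123

With the extra evidence:
P(alarm | burglary) = 0.8496·0.74 + 0.975936·0.26 = 0.628704 + 0.253743 = 0.882447
Restricting to configurations with earthquake present: 0.975936·0.26 = 0.253743.
Hence the posterior is 0.253743/0.882447 ≈ 0.2875.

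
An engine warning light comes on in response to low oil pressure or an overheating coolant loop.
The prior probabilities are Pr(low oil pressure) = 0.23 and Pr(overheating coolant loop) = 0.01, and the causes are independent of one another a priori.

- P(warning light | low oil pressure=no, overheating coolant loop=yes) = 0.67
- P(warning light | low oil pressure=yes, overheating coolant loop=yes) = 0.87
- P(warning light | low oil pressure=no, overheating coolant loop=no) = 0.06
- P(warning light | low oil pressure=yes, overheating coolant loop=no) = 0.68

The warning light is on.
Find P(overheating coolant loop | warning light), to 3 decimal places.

By total probability over the 4 (low oil pressure, overheating coolant loop) configurations:
  P(warning light) = 0.06×0.77×0.99 + 0.67×0.77×0.01 + 0.68×0.23×0.99 + 0.87×0.23×0.01
        = 0.045738 + 0.005159 + 0.154836 + 0.002001 = 0.207734
The terms with overheating coolant loop present sum to 0.007160, so
  P(overheating coolant loop | warning light) = 0.007160 / 0.207734 ≈ 0.034

P(overheating coolant loop | warning light) ≈ 0.034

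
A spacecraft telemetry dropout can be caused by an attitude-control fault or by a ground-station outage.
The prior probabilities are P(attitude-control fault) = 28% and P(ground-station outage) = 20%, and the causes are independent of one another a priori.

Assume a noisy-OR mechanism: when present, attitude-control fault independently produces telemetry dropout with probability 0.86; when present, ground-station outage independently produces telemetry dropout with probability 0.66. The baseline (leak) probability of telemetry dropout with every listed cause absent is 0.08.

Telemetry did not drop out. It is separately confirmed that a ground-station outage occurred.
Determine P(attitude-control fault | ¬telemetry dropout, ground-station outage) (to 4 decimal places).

P(attitude-control fault | ¬telemetry dropout, ground-station outage) ≈ 0.0516

Under noisy-OR, P(telemetry dropout | causes) = 1 − (1−0.08)·∏(1−qᵢ) over the active causes.
Weight on attitude-control fault=true, given the evidence: 0.043792·0.28 = 0.012262
Denominator P(¬telemetry dropout | ground-station outage): 0.3128·0.72 + 0.043792·0.28 = 0.237478
P(attitude-control fault | ¬telemetry dropout, ground-station outage) = 0.012262/0.237478 ≈ 0.0516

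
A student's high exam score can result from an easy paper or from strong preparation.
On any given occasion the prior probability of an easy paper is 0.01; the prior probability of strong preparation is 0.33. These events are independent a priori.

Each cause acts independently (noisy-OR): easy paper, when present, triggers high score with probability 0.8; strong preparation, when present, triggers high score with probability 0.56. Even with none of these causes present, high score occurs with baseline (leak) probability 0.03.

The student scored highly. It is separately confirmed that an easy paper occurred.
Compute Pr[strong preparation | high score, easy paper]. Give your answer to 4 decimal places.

Under noisy-OR, P(high score | causes) = 1 − (1−0.03)·∏(1−qᵢ) over the active causes.
Weight on strong preparation=true, given the evidence: 0.91464·0.33 = 0.301831
Normalizer over all consistent configurations: 0.806·0.67 + 0.91464·0.33 = 0.841851
Posterior = 0.301831 / 0.841851 ≈ 0.3585

Pr[strong preparation | high score, easy paper] ≈ 0.3585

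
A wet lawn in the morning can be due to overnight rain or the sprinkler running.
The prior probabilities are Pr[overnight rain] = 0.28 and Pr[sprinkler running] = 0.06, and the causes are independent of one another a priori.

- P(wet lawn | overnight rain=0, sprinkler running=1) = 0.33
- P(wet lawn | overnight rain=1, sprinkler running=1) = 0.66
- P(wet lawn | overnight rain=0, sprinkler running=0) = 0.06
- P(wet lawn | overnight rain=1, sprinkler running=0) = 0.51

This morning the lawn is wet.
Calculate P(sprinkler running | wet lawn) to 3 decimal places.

P(sprinkler running | wet lawn) ≈ 0.127

For the numerator, keep only sprinkler running=true terms: 0.014256 + 0.011088 = 0.025344
Denominator P(wet lawn): 0.06·0.72·0.94 + 0.33·0.72·0.06 + 0.51·0.28·0.94 + 0.66·0.28·0.06 = 0.200184
Posterior = 0.025344 / 0.200184 ≈ 0.127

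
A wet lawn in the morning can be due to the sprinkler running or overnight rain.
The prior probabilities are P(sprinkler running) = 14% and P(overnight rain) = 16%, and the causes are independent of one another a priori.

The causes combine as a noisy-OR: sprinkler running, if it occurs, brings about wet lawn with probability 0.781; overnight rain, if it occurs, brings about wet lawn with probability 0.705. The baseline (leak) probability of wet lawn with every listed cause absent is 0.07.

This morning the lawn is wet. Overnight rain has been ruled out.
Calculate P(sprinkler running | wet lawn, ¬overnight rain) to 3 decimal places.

P(sprinkler running | wet lawn, ¬overnight rain) ≈ 0.649

Under noisy-OR, P(wet lawn | causes) = 1 − (1−0.07)·∏(1−qᵢ) over the active causes.
Enumerate both values of sprinkler running and weight by the priors:
  P(wet lawn | ¬overnight rain) = 0.07*0.86 + 0.79633*0.14
        = 0.060200 + 0.111486 = 0.171686
The terms with sprinkler running present sum to 0.111486, so
  P(sprinkler running | wet lawn, ¬overnight rain) = 0.111486 / 0.171686 ≈ 0.649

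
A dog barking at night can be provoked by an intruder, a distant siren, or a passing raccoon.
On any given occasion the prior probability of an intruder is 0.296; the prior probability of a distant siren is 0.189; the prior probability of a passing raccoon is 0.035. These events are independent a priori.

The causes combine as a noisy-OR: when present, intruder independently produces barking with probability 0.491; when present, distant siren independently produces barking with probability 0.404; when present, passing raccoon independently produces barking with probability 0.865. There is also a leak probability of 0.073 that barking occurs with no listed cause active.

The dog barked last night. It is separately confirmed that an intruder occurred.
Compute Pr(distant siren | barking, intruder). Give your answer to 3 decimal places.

Under noisy-OR, P(barking | causes) = 1 − (1−0.073)·∏(1−qᵢ) over the active causes.
Weight on distant siren=true, given the evidence: 0.131095 + 0.006364 = 0.137459
Denominator P(barking | intruder): 0.528157·0.811·0.965 + 0.936301·0.811·0.035 + 0.718782·0.189·0.965 + 0.962036·0.189·0.035 = 0.577380
Posterior = 0.137459 / 0.577380 ≈ 0.238

Pr(distant siren | barking, intruder) ≈ 0.238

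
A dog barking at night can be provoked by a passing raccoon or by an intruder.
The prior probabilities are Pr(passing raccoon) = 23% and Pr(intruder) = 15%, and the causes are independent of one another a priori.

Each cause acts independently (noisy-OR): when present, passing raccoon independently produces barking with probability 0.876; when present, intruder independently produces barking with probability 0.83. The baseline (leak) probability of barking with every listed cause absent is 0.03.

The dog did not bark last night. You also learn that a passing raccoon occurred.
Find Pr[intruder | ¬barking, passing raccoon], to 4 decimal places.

Pr[intruder | ¬barking, passing raccoon] ≈ 0.0291

Under noisy-OR, P(barking | causes) = 1 − (1−0.03)·∏(1−qᵢ) over the active causes.
P(¬barking | passing raccoon) = 0.12028·0.85 + 0.020448·0.15 = 0.102238 + 0.003067 = 0.105305
The intruder-present share is 0.020448·0.15 = 0.003067.
Hence the posterior is 0.003067/0.105305 ≈ 0.0291.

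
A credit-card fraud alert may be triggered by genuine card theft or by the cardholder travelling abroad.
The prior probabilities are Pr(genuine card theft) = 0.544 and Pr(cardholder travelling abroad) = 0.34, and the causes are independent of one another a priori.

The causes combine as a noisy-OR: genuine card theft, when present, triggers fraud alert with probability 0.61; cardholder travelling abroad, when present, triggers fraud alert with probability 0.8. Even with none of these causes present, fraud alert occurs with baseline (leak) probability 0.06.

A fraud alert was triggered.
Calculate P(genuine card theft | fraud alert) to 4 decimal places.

Under noisy-OR, P(fraud alert | causes) = 1 − (1−0.06)·∏(1−qᵢ) over the active causes.
Numerator (weight on configurations with genuine card theft): 0.227416 + 0.171399 = 0.398815
The normalizing constant is 0.06·0.456·0.66 + 0.812·0.456·0.34 + 0.6334·0.544·0.66 + 0.92668·0.544·0.34 = 0.542765
Posterior = 0.398815 / 0.542765 ≈ 0.7348

P(genuine card theft | fraud alert) ≈ 0.7348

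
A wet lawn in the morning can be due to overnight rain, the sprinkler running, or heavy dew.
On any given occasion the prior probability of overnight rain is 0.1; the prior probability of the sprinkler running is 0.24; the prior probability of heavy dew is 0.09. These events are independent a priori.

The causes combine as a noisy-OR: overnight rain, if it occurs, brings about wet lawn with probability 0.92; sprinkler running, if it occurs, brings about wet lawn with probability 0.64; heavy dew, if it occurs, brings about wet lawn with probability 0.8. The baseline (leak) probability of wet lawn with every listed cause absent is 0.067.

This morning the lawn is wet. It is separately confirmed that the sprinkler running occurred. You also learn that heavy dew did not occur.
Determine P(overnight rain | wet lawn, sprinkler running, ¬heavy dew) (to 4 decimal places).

P(overnight rain | wet lawn, sprinkler running, ¬heavy dew) ≈ 0.1400

Under noisy-OR, P(wet lawn | causes) = 1 − (1−0.067)·∏(1−qᵢ) over the active causes.
Enumerate both values of overnight rain and weight by the priors:
  P(wet lawn | sprinkler running, ¬heavy dew) = 0.66412*0.9 + 0.97313*0.1
        = 0.597708 + 0.097313 = 0.695021
The terms with overnight rain present sum to 0.097313, so
  P(overnight rain | wet lawn, sprinkler running, ¬heavy dew) = 0.097313 / 0.695021 ≈ 0.1400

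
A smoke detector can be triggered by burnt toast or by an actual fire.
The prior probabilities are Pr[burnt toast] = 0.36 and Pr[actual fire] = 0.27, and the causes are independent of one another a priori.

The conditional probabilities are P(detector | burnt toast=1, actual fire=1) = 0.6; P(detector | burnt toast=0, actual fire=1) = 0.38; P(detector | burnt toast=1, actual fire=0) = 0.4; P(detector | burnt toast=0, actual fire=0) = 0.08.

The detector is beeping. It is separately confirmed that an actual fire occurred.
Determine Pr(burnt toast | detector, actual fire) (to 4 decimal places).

Pr(burnt toast | detector, actual fire) ≈ 0.4704

P(detector | actual fire) = 0.38×0.64 + 0.6×0.36 = 0.243200 + 0.216000 = 0.459200
Restricting to configurations with burnt toast present: 0.6×0.36 = 0.216000.
P(burnt toast | detector, actual fire) = 0.216000 / 0.459200 ≈ 0.4704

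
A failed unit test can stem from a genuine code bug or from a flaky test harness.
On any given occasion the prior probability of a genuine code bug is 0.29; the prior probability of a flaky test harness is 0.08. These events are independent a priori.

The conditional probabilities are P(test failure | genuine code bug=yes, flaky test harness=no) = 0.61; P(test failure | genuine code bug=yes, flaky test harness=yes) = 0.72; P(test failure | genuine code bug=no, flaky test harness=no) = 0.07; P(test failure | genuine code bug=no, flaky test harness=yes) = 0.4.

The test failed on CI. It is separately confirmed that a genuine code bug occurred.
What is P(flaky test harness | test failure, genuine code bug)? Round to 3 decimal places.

P(flaky test harness | test failure, genuine code bug) ≈ 0.093

For the numerator, keep only flaky test harness=true terms: 0.72·0.08 = 0.057600
Denominator P(test failure | genuine code bug): 0.61·0.92 + 0.72·0.08 = 0.618800
Posterior = 0.057600 / 0.618800 ≈ 0.093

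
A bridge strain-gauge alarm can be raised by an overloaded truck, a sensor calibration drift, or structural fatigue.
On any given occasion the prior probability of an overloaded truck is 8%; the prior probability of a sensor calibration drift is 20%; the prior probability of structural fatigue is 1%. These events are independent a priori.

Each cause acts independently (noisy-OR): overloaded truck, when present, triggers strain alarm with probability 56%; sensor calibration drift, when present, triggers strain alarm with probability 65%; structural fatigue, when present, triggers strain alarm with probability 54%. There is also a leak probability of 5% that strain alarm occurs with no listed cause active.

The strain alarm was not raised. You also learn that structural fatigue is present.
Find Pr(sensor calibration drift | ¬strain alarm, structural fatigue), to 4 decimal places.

Pr(sensor calibration drift | ¬strain alarm, structural fatigue) ≈ 0.0805

Under noisy-OR, P(strain alarm | causes) = 1 − (1−0.05)·∏(1−qᵢ) over the active causes.
P(¬strain alarm | structural fatigue) = 0.437*0.92*0.8 + 0.15295*0.92*0.2 + 0.19228*0.08*0.8 + 0.067298*0.08*0.2 = 0.321632 + 0.028143 + 0.012306 + 0.001077 = 0.363158
Restricting to configurations with sensor calibration drift present: 0.028143 + 0.001077 = 0.029220.
P(sensor calibration drift | ¬strain alarm, structural fatigue) = 0.029220 / 0.363158 ≈ 0.0805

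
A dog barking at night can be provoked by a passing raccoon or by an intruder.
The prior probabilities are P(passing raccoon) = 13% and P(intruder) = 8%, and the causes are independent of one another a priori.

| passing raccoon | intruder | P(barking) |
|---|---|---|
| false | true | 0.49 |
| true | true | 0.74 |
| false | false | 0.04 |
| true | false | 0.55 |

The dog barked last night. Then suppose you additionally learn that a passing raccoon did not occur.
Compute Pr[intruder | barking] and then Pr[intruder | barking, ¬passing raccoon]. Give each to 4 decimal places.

Pr[intruder | barking] ≈ 0.2994; Pr[intruder | barking, ¬passing raccoon] ≈ 0.5158

Sum P(barking|·) weighted by the priors over the 4 (passing raccoon, intruder) configurations:
  P(barking) = 0.04×0.87×0.92 + 0.49×0.87×0.08 + 0.55×0.13×0.92 + 0.74×0.13×0.08
        = 0.032016 + 0.034104 + 0.065780 + 0.007696 = 0.139596
Keeping only the intruder-present terms gives 0.041800, so
  P(intruder | barking) = 0.041800 / 0.139596 ≈ 0.2994

Now also conditioning on passing raccoon≠true:
P(barking | ¬passing raccoon) = 0.04*0.92 + 0.49*0.08 = 0.036800 + 0.039200 = 0.076000
Restricting to configurations with intruder present: 0.49*0.08 = 0.039200.
P(intruder | barking, ¬passing raccoon) = 0.039200 / 0.076000 ≈ 0.5158
Ruling out passing raccoon raises the posterior on intruder — the flip side of explaining away.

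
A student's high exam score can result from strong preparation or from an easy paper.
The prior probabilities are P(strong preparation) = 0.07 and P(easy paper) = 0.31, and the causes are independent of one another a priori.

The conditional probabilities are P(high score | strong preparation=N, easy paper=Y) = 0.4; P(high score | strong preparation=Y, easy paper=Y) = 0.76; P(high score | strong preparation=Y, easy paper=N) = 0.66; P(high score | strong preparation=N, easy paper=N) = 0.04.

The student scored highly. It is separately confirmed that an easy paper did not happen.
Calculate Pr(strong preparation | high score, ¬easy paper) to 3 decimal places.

Pr(strong preparation | high score, ¬easy paper) ≈ 0.554

P(high score | ¬easy paper) = 0.04*0.93 + 0.66*0.07 = 0.037200 + 0.046200 = 0.083400
Restricting to configurations with strong preparation present: 0.66*0.07 = 0.046200.
P(strong preparation | high score, ¬easy paper) = 0.046200 / 0.083400 ≈ 0.554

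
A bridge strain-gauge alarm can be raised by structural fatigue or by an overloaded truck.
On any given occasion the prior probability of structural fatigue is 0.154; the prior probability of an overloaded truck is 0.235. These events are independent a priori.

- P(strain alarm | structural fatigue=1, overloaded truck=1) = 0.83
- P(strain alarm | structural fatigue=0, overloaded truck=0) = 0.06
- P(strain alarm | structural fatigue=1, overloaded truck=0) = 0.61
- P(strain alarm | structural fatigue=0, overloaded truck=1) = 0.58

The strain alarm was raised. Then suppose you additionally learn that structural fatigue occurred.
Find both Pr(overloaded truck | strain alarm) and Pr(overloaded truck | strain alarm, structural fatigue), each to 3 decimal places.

Pr(overloaded truck | strain alarm) ≈ 0.568; Pr(overloaded truck | strain alarm, structural fatigue) ≈ 0.295

By total probability over the 4 (structural fatigue, overloaded truck) configurations:
  P(strain alarm) = 0.06·0.846·0.765 + 0.58·0.846·0.235 + 0.61·0.154·0.765 + 0.83·0.154·0.235
        = 0.038831 + 0.115310 + 0.071864 + 0.030038 = 0.256043
Keeping only the overloaded truck-present terms gives 0.145348, so
  P(overloaded truck | strain alarm) = 0.145348 / 0.256043 ≈ 0.568

Now condition on the additional information:
For the numerator, keep only overloaded truck=true terms: 0.83×0.235 = 0.195050
The normalizing constant is 0.61×0.765 + 0.83×0.235 = 0.661700
Posterior = 0.195050 / 0.661700 ≈ 0.295
The drop from 0.568 to 0.295 is the explaining-away (discounting) effect.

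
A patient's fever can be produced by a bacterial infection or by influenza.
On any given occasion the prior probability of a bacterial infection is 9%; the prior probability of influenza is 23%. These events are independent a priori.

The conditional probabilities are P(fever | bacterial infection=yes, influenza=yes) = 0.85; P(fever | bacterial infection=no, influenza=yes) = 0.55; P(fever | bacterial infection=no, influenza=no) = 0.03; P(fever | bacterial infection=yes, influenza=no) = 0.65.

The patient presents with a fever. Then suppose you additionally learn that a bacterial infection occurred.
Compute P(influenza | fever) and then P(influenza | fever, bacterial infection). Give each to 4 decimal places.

P(influenza | fever) ≈ 0.6676; P(influenza | fever, bacterial infection) ≈ 0.2809

Enumerate the 4 (bacterial infection, influenza) configurations and weight by the priors:
  P(fever) = 0.03·0.91·0.77 + 0.55·0.91·0.23 + 0.65·0.09·0.77 + 0.85·0.09·0.23
        = 0.021021 + 0.115115 + 0.045045 + 0.017595 = 0.198776
The terms with influenza present sum to 0.132710, so
  P(influenza | fever) = 0.132710 / 0.198776 ≈ 0.6676

With the extra evidence:
P(fever | bacterial infection) = 0.65×0.77 + 0.85×0.23 = 0.500500 + 0.195500 = 0.696000
Restricting to configurations with influenza present: 0.85×0.23 = 0.195500.
P(influenza | fever, bacterial infection) = 0.195500 / 0.696000 ≈ 0.2809
— bacterial infection explains away the evidence for influenza.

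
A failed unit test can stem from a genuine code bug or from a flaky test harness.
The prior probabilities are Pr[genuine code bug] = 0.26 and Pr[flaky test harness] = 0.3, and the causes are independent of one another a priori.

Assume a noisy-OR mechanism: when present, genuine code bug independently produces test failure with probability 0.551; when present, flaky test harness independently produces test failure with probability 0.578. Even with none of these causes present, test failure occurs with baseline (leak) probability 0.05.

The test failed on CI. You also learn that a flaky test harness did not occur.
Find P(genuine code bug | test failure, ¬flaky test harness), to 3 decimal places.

Under noisy-OR, P(test failure | causes) = 1 − (1−0.05)·∏(1−qᵢ) over the active causes.
Numerator (weight on configurations with genuine code bug): 0.57345·0.26 = 0.149097
The normalizing constant is 0.05·0.74 + 0.57345·0.26 = 0.186097
Posterior = 0.149097 / 0.186097 ≈ 0.801

P(genuine code bug | test failure, ¬flaky test harness) ≈ 0.801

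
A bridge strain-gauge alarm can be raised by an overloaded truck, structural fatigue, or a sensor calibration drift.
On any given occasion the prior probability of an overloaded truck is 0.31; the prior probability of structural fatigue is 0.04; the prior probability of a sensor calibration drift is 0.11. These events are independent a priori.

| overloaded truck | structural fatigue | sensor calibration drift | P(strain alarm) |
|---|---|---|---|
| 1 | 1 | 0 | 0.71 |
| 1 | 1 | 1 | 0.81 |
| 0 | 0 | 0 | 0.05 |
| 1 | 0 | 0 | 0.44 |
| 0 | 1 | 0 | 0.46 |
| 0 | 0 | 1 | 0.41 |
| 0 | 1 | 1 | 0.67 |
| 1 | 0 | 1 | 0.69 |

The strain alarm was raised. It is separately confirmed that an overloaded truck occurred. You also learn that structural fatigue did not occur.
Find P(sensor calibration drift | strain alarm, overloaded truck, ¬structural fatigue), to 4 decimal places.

P(sensor calibration drift | strain alarm, overloaded truck, ¬structural fatigue) ≈ 0.1624

P(strain alarm | overloaded truck, ¬structural fatigue) = 0.44*0.89 + 0.69*0.11 = 0.391600 + 0.075900 = 0.467500
Restricting to configurations with sensor calibration drift present: 0.69*0.11 = 0.075900.
Hence the posterior is 0.075900/0.467500 ≈ 0.1624.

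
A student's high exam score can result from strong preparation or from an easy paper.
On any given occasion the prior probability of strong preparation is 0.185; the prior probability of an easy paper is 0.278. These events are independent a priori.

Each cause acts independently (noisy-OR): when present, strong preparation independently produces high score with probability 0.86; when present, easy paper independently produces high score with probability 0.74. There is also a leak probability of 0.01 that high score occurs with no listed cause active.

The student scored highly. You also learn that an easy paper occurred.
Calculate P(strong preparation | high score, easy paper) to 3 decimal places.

Under noisy-OR, P(high score | causes) = 1 − (1−0.01)·∏(1−qᵢ) over the active causes.
P(high score | easy paper) = 0.7426×0.815 + 0.963964×0.185 = 0.605219 + 0.178333 = 0.783552
Restricting to configurations with strong preparation present: 0.963964×0.185 = 0.178333.
So P(strong preparation | high score, easy paper) = 0.178333/0.783552 ≈ 0.228.

P(strong preparation | high score, easy paper) ≈ 0.228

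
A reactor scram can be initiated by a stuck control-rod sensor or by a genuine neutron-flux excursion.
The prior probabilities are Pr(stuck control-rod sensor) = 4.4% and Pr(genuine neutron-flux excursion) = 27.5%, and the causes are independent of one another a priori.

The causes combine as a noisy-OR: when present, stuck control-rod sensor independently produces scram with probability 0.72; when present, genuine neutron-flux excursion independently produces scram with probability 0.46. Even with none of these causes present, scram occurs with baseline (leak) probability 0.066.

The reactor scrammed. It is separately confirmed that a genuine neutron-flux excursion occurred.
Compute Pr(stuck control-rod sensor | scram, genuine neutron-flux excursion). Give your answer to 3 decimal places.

Under noisy-OR, P(scram | causes) = 1 − (1−0.066)·∏(1−qᵢ) over the active causes.
P(scram | genuine neutron-flux excursion) = 0.49564×0.956 + 0.858779×0.044 = 0.473832 + 0.037786 = 0.511618
Restricting to configurations with stuck control-rod sensor present: 0.858779×0.044 = 0.037786.
P(stuck control-rod sensor | scram, genuine neutron-flux excursion) = 0.037786 / 0.511618 ≈ 0.074

Pr(stuck control-rod sensor | scram, genuine neutron-flux excursion) ≈ 0.074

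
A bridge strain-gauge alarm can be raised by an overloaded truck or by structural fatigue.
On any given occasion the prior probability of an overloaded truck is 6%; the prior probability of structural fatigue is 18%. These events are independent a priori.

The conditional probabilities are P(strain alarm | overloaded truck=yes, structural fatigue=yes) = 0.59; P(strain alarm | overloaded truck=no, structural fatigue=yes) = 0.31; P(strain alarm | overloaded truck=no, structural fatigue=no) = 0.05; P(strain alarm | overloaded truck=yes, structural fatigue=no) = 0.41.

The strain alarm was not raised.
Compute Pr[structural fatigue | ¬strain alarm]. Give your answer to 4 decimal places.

Weight on structural fatigue=true, given the evidence: 0.116748 + 0.004428 = 0.121176
The normalizing constant is 0.95·0.94·0.82 + 0.69·0.94·0.18 + 0.59·0.06·0.82 + 0.41·0.06·0.18 = 0.882464
Posterior = 0.121176 / 0.882464 ≈ 0.1373

Pr[structural fatigue | ¬strain alarm] ≈ 0.1373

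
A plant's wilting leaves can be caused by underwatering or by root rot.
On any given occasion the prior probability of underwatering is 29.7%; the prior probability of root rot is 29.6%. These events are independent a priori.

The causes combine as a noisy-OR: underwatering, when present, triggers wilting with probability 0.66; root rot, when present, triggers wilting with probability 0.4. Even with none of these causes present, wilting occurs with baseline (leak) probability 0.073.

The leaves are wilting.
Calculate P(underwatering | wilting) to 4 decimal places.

Under noisy-OR, P(wilting | causes) = 1 − (1−0.073)·∏(1−qᵢ) over the active causes.
Sum P(wilting|·) weighted by the priors over the 4 (underwatering, root rot) configurations:
  P(wilting) = 0.073×0.703×0.704 + 0.4438×0.703×0.296 + 0.68482×0.297×0.704 + 0.810892×0.297×0.296
        = 0.036129 + 0.092349 + 0.143188 + 0.071287 = 0.342953
Configurations with underwatering contribute 0.214475, so
  P(underwatering | wilting) = 0.214475 / 0.342953 ≈ 0.6254

P(underwatering | wilting) ≈ 0.6254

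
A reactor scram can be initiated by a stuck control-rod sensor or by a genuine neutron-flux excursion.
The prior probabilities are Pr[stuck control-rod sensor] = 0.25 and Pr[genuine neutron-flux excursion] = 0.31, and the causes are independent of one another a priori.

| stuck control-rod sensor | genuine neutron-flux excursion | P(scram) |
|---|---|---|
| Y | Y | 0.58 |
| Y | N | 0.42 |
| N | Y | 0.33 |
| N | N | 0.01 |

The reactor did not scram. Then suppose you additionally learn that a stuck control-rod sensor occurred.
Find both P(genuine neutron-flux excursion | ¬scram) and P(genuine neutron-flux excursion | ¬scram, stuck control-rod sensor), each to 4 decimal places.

P(genuine neutron-flux excursion | ¬scram) ≈ 0.2352; P(genuine neutron-flux excursion | ¬scram, stuck control-rod sensor) ≈ 0.2455

By total probability over the 4 (stuck control-rod sensor, genuine neutron-flux excursion) configurations:
  P(¬scram) = 0.99*0.75*0.69 + 0.67*0.75*0.31 + 0.58*0.25*0.69 + 0.42*0.25*0.31
        = 0.512325 + 0.155775 + 0.100050 + 0.032550 = 0.800700
Keeping only the genuine neutron-flux excursion-present terms gives 0.188325, so
  P(genuine neutron-flux excursion | ¬scram) = 0.188325 / 0.800700 ≈ 0.2352

Now also conditioning on stuck control-rod sensor=true:
Enumerate both values of genuine neutron-flux excursion and weight by the priors:
  P(¬scram | stuck control-rod sensor) = 0.58·0.69 + 0.42·0.31
        = 0.400200 + 0.130200 = 0.530400
Configurations with genuine neutron-flux excursion contribute 0.130200, so
  P(genuine neutron-flux excursion | ¬scram, stuck control-rod sensor) = 0.130200 / 0.530400 ≈ 0.2455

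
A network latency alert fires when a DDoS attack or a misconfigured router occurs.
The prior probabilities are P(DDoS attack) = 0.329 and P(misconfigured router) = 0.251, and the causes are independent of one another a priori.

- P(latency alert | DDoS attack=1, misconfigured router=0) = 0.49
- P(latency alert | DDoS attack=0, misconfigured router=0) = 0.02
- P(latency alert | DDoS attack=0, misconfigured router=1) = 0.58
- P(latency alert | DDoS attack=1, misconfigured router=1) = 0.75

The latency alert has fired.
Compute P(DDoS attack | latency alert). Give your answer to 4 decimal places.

P(latency alert) = 0.02*0.671*0.749 + 0.58*0.671*0.251 + 0.49*0.329*0.749 + 0.75*0.329*0.251 = 0.010052 + 0.097684 + 0.120746 + 0.061934 = 0.290416
Of this, 0.182680 comes from 0.120746 + 0.061934 (the DDoS attack=true cases).
P(DDoS attack | latency alert) = 0.182680 / 0.290416 ≈ 0.6290

P(DDoS attack | latency alert) ≈ 0.6290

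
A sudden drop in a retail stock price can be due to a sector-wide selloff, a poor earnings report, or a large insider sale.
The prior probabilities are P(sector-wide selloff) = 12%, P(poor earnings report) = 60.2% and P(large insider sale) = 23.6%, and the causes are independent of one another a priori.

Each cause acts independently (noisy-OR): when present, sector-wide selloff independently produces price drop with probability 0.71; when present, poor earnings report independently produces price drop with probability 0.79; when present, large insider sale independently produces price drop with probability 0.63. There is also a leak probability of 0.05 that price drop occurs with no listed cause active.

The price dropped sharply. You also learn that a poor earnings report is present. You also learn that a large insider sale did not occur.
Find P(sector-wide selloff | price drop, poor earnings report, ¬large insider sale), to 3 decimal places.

Under noisy-OR, P(price drop | causes) = 1 − (1−0.05)·∏(1−qᵢ) over the active causes.
Numerator (weight on configurations with sector-wide selloff): 0.942145*0.12 = 0.113057
Denominator P(price drop | poor earnings report, ¬large insider sale): 0.8005*0.88 + 0.942145*0.12 = 0.817497
Posterior = 0.113057 / 0.817497 ≈ 0.138

P(sector-wide selloff | price drop, poor earnings report, ¬large insider sale) ≈ 0.138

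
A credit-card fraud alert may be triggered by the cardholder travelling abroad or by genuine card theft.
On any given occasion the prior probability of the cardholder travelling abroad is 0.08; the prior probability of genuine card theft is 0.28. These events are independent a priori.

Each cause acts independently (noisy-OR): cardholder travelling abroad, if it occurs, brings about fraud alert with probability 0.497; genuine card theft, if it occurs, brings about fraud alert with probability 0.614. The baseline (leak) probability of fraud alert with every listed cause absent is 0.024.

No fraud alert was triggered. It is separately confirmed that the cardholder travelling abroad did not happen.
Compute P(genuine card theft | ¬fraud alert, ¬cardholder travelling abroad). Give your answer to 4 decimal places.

Under noisy-OR, P(fraud alert | causes) = 1 − (1−0.024)·∏(1−qᵢ) over the active causes.
For the numerator, keep only genuine card theft=true terms: 0.376736×0.28 = 0.105486
Denominator P(¬fraud alert | ¬cardholder travelling abroad): 0.976×0.72 + 0.376736×0.28 = 0.808206
Posterior = 0.105486 / 0.808206 ≈ 0.1305

P(genuine card theft | ¬fraud alert, ¬cardholder travelling abroad) ≈ 0.1305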